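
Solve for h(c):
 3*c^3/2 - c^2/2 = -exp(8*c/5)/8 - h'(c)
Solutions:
 h(c) = C1 - 3*c^4/8 + c^3/6 - 5*exp(8*c/5)/64


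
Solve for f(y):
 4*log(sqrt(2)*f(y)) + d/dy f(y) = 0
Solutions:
 Integral(1/(2*log(_y) + log(2)), (_y, f(y)))/2 = C1 - y


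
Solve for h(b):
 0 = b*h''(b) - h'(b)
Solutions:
 h(b) = C1 + C2*b^2


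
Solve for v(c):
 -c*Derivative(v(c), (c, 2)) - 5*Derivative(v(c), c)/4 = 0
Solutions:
 v(c) = C1 + C2/c^(1/4)


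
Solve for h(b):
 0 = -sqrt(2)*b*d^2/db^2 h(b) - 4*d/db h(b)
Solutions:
 h(b) = C1 + C2*b^(1 - 2*sqrt(2))


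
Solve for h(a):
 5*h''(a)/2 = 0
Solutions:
 h(a) = C1 + C2*a


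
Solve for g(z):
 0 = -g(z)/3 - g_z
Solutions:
 g(z) = C1*exp(-z/3)


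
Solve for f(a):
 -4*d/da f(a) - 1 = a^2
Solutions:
 f(a) = C1 - a^3/12 - a/4


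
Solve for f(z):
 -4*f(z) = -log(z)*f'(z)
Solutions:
 f(z) = C1*exp(4*li(z))


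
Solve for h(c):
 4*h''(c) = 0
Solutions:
 h(c) = C1 + C2*c


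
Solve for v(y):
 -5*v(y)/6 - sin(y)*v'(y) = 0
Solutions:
 v(y) = C1*(cos(y) + 1)^(5/12)/(cos(y) - 1)^(5/12)


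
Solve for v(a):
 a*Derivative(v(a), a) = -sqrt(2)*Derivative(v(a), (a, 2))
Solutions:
 v(a) = C1 + C2*erf(2^(1/4)*a/2)


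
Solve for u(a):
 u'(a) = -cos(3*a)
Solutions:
 u(a) = C1 - sin(3*a)/3


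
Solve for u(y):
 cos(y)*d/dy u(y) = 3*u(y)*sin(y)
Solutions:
 u(y) = C1/cos(y)^3


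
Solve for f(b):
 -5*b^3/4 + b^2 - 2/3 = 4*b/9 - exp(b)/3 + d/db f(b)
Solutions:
 f(b) = C1 - 5*b^4/16 + b^3/3 - 2*b^2/9 - 2*b/3 + exp(b)/3


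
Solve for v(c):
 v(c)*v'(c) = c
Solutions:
 v(c) = -sqrt(C1 + c^2)
 v(c) = sqrt(C1 + c^2)


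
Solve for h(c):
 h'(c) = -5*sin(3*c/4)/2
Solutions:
 h(c) = C1 + 10*cos(3*c/4)/3


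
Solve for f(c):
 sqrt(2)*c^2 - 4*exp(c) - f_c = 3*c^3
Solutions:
 f(c) = C1 - 3*c^4/4 + sqrt(2)*c^3/3 - 4*exp(c)


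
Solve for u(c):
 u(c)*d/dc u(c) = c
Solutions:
 u(c) = -sqrt(C1 + c^2)
 u(c) = sqrt(C1 + c^2)


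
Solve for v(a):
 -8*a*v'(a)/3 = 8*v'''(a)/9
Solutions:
 v(a) = C1 + Integral(C2*airyai(-3^(1/3)*a) + C3*airybi(-3^(1/3)*a), a)


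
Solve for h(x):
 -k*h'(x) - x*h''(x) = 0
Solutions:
 h(x) = C1 + x^(1 - re(k))*(C2*sin(log(x)*Abs(im(k))) + C3*cos(log(x)*im(k)))


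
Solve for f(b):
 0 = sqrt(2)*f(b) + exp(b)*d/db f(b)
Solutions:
 f(b) = C1*exp(sqrt(2)*exp(-b))


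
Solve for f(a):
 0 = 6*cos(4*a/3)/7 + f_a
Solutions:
 f(a) = C1 - 9*sin(4*a/3)/14


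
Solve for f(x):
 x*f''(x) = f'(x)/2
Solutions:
 f(x) = C1 + C2*x^(3/2)


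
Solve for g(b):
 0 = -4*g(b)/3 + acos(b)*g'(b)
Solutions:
 g(b) = C1*exp(4*Integral(1/acos(b), b)/3)


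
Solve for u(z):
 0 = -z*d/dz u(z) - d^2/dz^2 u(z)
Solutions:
 u(z) = C1 + C2*erf(sqrt(2)*z/2)


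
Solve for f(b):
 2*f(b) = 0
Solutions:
 f(b) = 0


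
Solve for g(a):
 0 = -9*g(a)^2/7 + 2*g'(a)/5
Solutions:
 g(a) = -14/(C1 + 45*a)


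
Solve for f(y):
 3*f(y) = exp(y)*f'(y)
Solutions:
 f(y) = C1*exp(-3*exp(-y))


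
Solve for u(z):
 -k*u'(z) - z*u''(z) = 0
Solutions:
 u(z) = C1 + z^(1 - re(k))*(C2*sin(log(z)*Abs(im(k))) + C3*cos(log(z)*im(k)))


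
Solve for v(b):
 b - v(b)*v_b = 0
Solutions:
 v(b) = -sqrt(C1 + b^2)
 v(b) = sqrt(C1 + b^2)


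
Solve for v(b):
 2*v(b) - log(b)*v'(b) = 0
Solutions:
 v(b) = C1*exp(2*li(b))


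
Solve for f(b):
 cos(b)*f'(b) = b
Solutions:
 f(b) = C1 + Integral(b/cos(b), b)


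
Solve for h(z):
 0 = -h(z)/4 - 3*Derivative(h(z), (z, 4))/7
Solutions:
 h(z) = (C1*sin(3^(3/4)*7^(1/4)*z/6) + C2*cos(3^(3/4)*7^(1/4)*z/6))*exp(-3^(3/4)*7^(1/4)*z/6) + (C3*sin(3^(3/4)*7^(1/4)*z/6) + C4*cos(3^(3/4)*7^(1/4)*z/6))*exp(3^(3/4)*7^(1/4)*z/6)


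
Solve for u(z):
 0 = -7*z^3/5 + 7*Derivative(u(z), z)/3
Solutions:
 u(z) = C1 + 3*z^4/20


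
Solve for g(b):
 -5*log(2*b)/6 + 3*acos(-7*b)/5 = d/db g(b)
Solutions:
 g(b) = C1 - 5*b*log(b)/6 + 3*b*acos(-7*b)/5 - 5*b*log(2)/6 + 5*b/6 + 3*sqrt(1 - 49*b^2)/35


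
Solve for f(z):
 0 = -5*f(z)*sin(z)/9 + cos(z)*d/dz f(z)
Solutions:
 f(z) = C1/cos(z)^(5/9)


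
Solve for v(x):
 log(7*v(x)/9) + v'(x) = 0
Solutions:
 -Integral(1/(-log(_y) - log(7) + 2*log(3)), (_y, v(x))) = C1 - x


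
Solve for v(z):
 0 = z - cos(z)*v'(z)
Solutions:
 v(z) = C1 + Integral(z/cos(z), z)


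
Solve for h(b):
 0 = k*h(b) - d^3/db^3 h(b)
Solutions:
 h(b) = C1*exp(b*k^(1/3)) + C2*exp(b*k^(1/3)*(-1 + sqrt(3)*I)/2) + C3*exp(-b*k^(1/3)*(1 + sqrt(3)*I)/2)


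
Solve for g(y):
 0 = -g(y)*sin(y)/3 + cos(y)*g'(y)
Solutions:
 g(y) = C1/cos(y)^(1/3)


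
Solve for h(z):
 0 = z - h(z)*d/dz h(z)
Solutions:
 h(z) = -sqrt(C1 + z^2)
 h(z) = sqrt(C1 + z^2)


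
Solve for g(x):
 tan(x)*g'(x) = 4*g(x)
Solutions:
 g(x) = C1*sin(x)^4


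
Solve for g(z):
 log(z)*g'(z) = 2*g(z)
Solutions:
 g(z) = C1*exp(2*li(z))


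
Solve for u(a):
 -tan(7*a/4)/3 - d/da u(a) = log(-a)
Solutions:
 u(a) = C1 - a*log(-a) + a + 4*log(cos(7*a/4))/21


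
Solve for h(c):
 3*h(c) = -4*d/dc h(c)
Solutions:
 h(c) = C1*exp(-3*c/4)


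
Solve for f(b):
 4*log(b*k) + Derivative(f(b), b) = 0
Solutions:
 f(b) = C1 - 4*b*log(b*k) + 4*b


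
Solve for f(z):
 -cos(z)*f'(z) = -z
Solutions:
 f(z) = C1 + Integral(z/cos(z), z)


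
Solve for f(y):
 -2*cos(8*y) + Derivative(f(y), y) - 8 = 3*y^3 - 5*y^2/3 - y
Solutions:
 f(y) = C1 + 3*y^4/4 - 5*y^3/9 - y^2/2 + 8*y + sin(8*y)/4


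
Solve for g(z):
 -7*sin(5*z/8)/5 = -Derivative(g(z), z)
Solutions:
 g(z) = C1 - 56*cos(5*z/8)/25


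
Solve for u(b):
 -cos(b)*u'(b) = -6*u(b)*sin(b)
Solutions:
 u(b) = C1/cos(b)^6


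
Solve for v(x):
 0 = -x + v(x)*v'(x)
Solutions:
 v(x) = -sqrt(C1 + x^2)
 v(x) = sqrt(C1 + x^2)


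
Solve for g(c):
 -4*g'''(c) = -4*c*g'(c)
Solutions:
 g(c) = C1 + Integral(C2*airyai(c) + C3*airybi(c), c)


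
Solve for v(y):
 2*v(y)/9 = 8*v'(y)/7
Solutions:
 v(y) = C1*exp(7*y/36)


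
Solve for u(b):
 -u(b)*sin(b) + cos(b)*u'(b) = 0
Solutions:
 u(b) = C1/cos(b)


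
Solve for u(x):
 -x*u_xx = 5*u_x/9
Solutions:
 u(x) = C1 + C2*x^(4/9)


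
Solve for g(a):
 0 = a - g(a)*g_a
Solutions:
 g(a) = -sqrt(C1 + a^2)
 g(a) = sqrt(C1 + a^2)


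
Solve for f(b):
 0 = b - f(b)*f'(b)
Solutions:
 f(b) = -sqrt(C1 + b^2)
 f(b) = sqrt(C1 + b^2)


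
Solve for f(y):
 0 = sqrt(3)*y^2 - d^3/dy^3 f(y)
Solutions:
 f(y) = C1 + C2*y + C3*y^2 + sqrt(3)*y^5/60


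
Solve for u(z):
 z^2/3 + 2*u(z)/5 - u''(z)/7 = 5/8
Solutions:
 u(z) = C1*exp(-sqrt(70)*z/5) + C2*exp(sqrt(70)*z/5) - 5*z^2/6 + 325/336


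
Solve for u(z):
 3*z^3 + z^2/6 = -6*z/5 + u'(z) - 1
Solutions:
 u(z) = C1 + 3*z^4/4 + z^3/18 + 3*z^2/5 + z


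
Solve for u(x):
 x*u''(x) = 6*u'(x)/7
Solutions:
 u(x) = C1 + C2*x^(13/7)


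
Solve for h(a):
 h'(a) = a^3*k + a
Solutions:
 h(a) = C1 + a^4*k/4 + a^2/2


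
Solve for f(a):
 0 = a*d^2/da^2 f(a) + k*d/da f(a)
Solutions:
 f(a) = C1 + a^(1 - re(k))*(C2*sin(log(a)*Abs(im(k))) + C3*cos(log(a)*im(k)))


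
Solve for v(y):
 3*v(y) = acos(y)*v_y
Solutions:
 v(y) = C1*exp(3*Integral(1/acos(y), y))


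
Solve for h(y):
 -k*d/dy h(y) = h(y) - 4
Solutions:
 h(y) = C1*exp(-y/k) + 4


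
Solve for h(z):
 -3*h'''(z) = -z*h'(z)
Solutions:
 h(z) = C1 + Integral(C2*airyai(3^(2/3)*z/3) + C3*airybi(3^(2/3)*z/3), z)


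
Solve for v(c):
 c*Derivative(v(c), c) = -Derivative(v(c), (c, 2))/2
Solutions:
 v(c) = C1 + C2*erf(c)


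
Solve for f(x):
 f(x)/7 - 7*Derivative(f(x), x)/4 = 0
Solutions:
 f(x) = C1*exp(4*x/49)


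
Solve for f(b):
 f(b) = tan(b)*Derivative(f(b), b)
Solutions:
 f(b) = C1*sin(b)


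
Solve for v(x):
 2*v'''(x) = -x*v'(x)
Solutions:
 v(x) = C1 + Integral(C2*airyai(-2^(2/3)*x/2) + C3*airybi(-2^(2/3)*x/2), x)


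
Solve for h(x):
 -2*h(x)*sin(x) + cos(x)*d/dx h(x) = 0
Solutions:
 h(x) = C1/cos(x)^2


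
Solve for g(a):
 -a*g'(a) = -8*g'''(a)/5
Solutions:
 g(a) = C1 + Integral(C2*airyai(5^(1/3)*a/2) + C3*airybi(5^(1/3)*a/2), a)


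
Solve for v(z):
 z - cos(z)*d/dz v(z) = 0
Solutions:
 v(z) = C1 + Integral(z/cos(z), z)


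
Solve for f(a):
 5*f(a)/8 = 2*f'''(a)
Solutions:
 f(a) = C3*exp(2^(2/3)*5^(1/3)*a/4) + (C1*sin(2^(2/3)*sqrt(3)*5^(1/3)*a/8) + C2*cos(2^(2/3)*sqrt(3)*5^(1/3)*a/8))*exp(-2^(2/3)*5^(1/3)*a/8)


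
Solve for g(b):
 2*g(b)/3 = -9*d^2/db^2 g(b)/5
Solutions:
 g(b) = C1*sin(sqrt(30)*b/9) + C2*cos(sqrt(30)*b/9)


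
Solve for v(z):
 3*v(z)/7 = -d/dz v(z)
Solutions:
 v(z) = C1*exp(-3*z/7)


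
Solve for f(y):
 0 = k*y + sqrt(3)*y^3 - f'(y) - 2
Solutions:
 f(y) = C1 + k*y^2/2 + sqrt(3)*y^4/4 - 2*y


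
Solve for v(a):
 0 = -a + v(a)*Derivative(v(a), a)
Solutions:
 v(a) = -sqrt(C1 + a^2)
 v(a) = sqrt(C1 + a^2)


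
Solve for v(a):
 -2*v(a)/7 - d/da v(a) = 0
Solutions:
 v(a) = C1*exp(-2*a/7)


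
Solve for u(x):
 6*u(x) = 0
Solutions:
 u(x) = 0


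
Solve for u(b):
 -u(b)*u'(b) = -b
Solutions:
 u(b) = -sqrt(C1 + b^2)
 u(b) = sqrt(C1 + b^2)


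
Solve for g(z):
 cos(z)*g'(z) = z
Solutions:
 g(z) = C1 + Integral(z/cos(z), z)


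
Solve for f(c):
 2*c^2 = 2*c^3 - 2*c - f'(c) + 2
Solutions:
 f(c) = C1 + c^4/2 - 2*c^3/3 - c^2 + 2*c


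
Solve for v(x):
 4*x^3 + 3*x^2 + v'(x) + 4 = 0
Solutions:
 v(x) = C1 - x^4 - x^3 - 4*x


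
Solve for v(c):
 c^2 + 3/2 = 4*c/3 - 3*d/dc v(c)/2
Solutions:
 v(c) = C1 - 2*c^3/9 + 4*c^2/9 - c


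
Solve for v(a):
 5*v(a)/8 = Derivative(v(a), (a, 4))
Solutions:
 v(a) = C1*exp(-10^(1/4)*a/2) + C2*exp(10^(1/4)*a/2) + C3*sin(10^(1/4)*a/2) + C4*cos(10^(1/4)*a/2)


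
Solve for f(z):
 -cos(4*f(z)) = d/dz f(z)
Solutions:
 f(z) = -asin((C1 + exp(8*z))/(C1 - exp(8*z)))/4 + pi/4
 f(z) = asin((C1 + exp(8*z))/(C1 - exp(8*z)))/4


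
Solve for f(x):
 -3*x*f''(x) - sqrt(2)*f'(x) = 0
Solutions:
 f(x) = C1 + C2*x^(1 - sqrt(2)/3)


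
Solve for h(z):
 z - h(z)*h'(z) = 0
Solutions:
 h(z) = -sqrt(C1 + z^2)
 h(z) = sqrt(C1 + z^2)


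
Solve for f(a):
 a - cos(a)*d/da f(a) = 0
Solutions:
 f(a) = C1 + Integral(a/cos(a), a)


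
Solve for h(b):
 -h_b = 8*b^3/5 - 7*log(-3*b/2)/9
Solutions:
 h(b) = C1 - 2*b^4/5 + 7*b*log(-b)/9 + 7*b*(-1 - log(2) + log(3))/9


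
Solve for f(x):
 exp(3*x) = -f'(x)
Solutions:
 f(x) = C1 - exp(3*x)/3


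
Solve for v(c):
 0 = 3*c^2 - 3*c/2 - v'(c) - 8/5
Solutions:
 v(c) = C1 + c^3 - 3*c^2/4 - 8*c/5


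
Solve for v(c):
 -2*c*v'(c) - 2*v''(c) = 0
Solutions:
 v(c) = C1 + C2*erf(sqrt(2)*c/2)


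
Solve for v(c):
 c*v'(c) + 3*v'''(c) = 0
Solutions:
 v(c) = C1 + Integral(C2*airyai(-3^(2/3)*c/3) + C3*airybi(-3^(2/3)*c/3), c)


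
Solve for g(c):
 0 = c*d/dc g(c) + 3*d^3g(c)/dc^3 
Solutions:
 g(c) = C1 + Integral(C2*airyai(-3^(2/3)*c/3) + C3*airybi(-3^(2/3)*c/3), c)


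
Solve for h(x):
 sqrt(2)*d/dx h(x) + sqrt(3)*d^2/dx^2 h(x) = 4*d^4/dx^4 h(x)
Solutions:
 h(x) = C1 + C2*exp(-x*(3^(5/6)/(sqrt(18 - sqrt(3)) + 3*sqrt(2))^(1/3) + 3^(2/3)*(sqrt(18 - sqrt(3)) + 3*sqrt(2))^(1/3))/12)*sin(x*(-3^(1/6)*(sqrt(18 - sqrt(3)) + 3*sqrt(2))^(1/3) + 3^(1/3)/(sqrt(18 - sqrt(3)) + 3*sqrt(2))^(1/3))/4) + C3*exp(-x*(3^(5/6)/(sqrt(18 - sqrt(3)) + 3*sqrt(2))^(1/3) + 3^(2/3)*(sqrt(18 - sqrt(3)) + 3*sqrt(2))^(1/3))/12)*cos(x*(-3^(1/6)*(sqrt(18 - sqrt(3)) + 3*sqrt(2))^(1/3) + 3^(1/3)/(sqrt(18 - sqrt(3)) + 3*sqrt(2))^(1/3))/4) + C4*exp(x*(3^(5/6)/(sqrt(18 - sqrt(3)) + 3*sqrt(2))^(1/3) + 3^(2/3)*(sqrt(18 - sqrt(3)) + 3*sqrt(2))^(1/3))/6)


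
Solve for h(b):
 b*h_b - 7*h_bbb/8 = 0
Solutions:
 h(b) = C1 + Integral(C2*airyai(2*7^(2/3)*b/7) + C3*airybi(2*7^(2/3)*b/7), b)


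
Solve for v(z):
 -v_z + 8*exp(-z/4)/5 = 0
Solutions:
 v(z) = C1 - 32*exp(-z/4)/5


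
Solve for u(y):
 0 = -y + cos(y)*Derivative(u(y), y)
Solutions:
 u(y) = C1 + Integral(y/cos(y), y)


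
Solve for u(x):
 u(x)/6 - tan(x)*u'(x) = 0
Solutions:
 u(x) = C1*sin(x)^(1/6)


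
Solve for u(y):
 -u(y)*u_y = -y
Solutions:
 u(y) = -sqrt(C1 + y^2)
 u(y) = sqrt(C1 + y^2)


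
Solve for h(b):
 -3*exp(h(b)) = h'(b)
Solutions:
 h(b) = log(1/(C1 + 3*b))


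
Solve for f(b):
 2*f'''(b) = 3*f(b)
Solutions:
 f(b) = C3*exp(2^(2/3)*3^(1/3)*b/2) + (C1*sin(2^(2/3)*3^(5/6)*b/4) + C2*cos(2^(2/3)*3^(5/6)*b/4))*exp(-2^(2/3)*3^(1/3)*b/4)


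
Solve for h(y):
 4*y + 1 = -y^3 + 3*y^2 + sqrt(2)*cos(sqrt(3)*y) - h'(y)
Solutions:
 h(y) = C1 - y^4/4 + y^3 - 2*y^2 - y + sqrt(6)*sin(sqrt(3)*y)/3


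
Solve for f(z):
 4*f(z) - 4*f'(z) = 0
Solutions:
 f(z) = C1*exp(z)


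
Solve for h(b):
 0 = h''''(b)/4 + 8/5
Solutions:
 h(b) = C1 + C2*b + C3*b^2 + C4*b^3 - 4*b^4/15


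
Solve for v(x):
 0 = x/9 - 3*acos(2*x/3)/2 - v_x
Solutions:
 v(x) = C1 + x^2/18 - 3*x*acos(2*x/3)/2 + 3*sqrt(9 - 4*x^2)/4


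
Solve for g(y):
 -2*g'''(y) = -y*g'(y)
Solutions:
 g(y) = C1 + Integral(C2*airyai(2^(2/3)*y/2) + C3*airybi(2^(2/3)*y/2), y)


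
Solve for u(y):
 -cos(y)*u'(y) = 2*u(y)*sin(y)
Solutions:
 u(y) = C1*cos(y)^2


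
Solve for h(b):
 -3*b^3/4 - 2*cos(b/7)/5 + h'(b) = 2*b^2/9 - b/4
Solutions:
 h(b) = C1 + 3*b^4/16 + 2*b^3/27 - b^2/8 + 14*sin(b/7)/5


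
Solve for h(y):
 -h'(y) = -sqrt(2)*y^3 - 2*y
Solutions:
 h(y) = C1 + sqrt(2)*y^4/4 + y^2


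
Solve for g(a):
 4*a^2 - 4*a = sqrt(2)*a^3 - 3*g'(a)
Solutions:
 g(a) = C1 + sqrt(2)*a^4/12 - 4*a^3/9 + 2*a^2/3


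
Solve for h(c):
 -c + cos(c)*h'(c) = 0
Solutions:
 h(c) = C1 + Integral(c/cos(c), c)


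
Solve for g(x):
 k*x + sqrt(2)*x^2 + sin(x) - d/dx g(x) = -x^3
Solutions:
 g(x) = C1 + k*x^2/2 + x^4/4 + sqrt(2)*x^3/3 - cos(x)


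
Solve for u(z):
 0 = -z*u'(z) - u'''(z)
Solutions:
 u(z) = C1 + Integral(C2*airyai(-z) + C3*airybi(-z), z)


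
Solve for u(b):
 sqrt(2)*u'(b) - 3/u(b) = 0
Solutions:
 u(b) = -sqrt(C1 + 3*sqrt(2)*b)
 u(b) = sqrt(C1 + 3*sqrt(2)*b)


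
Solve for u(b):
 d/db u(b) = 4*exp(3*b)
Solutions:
 u(b) = C1 + 4*exp(3*b)/3


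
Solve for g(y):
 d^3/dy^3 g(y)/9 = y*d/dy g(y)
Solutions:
 g(y) = C1 + Integral(C2*airyai(3^(2/3)*y) + C3*airybi(3^(2/3)*y), y)


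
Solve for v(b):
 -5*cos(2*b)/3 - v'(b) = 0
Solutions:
 v(b) = C1 - 5*sin(2*b)/6


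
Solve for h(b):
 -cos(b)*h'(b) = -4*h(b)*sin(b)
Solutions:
 h(b) = C1/cos(b)^4


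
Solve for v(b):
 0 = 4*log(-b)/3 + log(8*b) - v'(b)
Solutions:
 v(b) = C1 + 7*b*log(b)/3 + b*(-7/3 + 3*log(2) + 4*I*pi/3)


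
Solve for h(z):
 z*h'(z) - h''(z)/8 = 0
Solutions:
 h(z) = C1 + C2*erfi(2*z)


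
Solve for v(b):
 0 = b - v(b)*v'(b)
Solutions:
 v(b) = -sqrt(C1 + b^2)
 v(b) = sqrt(C1 + b^2)


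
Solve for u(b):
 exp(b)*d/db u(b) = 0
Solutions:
 u(b) = C1


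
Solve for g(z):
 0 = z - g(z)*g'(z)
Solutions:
 g(z) = -sqrt(C1 + z^2)
 g(z) = sqrt(C1 + z^2)


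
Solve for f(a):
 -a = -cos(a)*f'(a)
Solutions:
 f(a) = C1 + Integral(a/cos(a), a)


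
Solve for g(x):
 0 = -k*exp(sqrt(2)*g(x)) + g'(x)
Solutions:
 g(x) = sqrt(2)*(2*log(-1/(C1 + k*x)) - log(2))/4


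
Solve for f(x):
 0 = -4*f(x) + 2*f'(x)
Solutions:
 f(x) = C1*exp(2*x)


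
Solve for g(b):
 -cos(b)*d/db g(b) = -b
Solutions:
 g(b) = C1 + Integral(b/cos(b), b)


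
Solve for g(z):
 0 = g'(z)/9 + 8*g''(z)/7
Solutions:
 g(z) = C1 + C2*exp(-7*z/72)


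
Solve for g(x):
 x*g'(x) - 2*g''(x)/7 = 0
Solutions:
 g(x) = C1 + C2*erfi(sqrt(7)*x/2)


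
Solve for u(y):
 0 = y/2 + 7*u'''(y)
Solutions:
 u(y) = C1 + C2*y + C3*y^2 - y^4/336


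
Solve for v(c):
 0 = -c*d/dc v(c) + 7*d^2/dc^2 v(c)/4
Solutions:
 v(c) = C1 + C2*erfi(sqrt(14)*c/7)


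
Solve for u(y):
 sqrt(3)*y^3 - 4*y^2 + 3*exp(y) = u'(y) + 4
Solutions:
 u(y) = C1 + sqrt(3)*y^4/4 - 4*y^3/3 - 4*y + 3*exp(y)


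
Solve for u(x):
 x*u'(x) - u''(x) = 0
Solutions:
 u(x) = C1 + C2*erfi(sqrt(2)*x/2)


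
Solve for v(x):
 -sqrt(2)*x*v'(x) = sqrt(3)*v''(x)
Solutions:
 v(x) = C1 + C2*erf(6^(3/4)*x/6)


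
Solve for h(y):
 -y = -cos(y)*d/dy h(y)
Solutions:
 h(y) = C1 + Integral(y/cos(y), y)


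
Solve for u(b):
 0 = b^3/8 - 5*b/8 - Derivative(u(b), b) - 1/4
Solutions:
 u(b) = C1 + b^4/32 - 5*b^2/16 - b/4


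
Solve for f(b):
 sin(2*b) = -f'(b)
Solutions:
 f(b) = C1 + cos(2*b)/2


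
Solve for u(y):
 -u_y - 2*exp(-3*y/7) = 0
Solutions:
 u(y) = C1 + 14*exp(-3*y/7)/3


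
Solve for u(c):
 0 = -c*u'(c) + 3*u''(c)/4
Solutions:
 u(c) = C1 + C2*erfi(sqrt(6)*c/3)


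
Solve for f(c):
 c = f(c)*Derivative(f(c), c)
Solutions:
 f(c) = -sqrt(C1 + c^2)
 f(c) = sqrt(C1 + c^2)


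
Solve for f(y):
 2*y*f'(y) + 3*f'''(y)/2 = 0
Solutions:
 f(y) = C1 + Integral(C2*airyai(-6^(2/3)*y/3) + C3*airybi(-6^(2/3)*y/3), y)


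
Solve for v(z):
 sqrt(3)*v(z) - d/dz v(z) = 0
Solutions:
 v(z) = C1*exp(sqrt(3)*z)


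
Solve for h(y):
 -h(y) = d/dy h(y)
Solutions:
 h(y) = C1*exp(-y)


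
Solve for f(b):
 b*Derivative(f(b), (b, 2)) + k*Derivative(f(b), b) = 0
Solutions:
 f(b) = C1 + b^(1 - re(k))*(C2*sin(log(b)*Abs(im(k))) + C3*cos(log(b)*im(k)))


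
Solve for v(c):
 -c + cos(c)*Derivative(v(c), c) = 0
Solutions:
 v(c) = C1 + Integral(c/cos(c), c)


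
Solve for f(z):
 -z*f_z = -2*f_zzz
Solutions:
 f(z) = C1 + Integral(C2*airyai(2^(2/3)*z/2) + C3*airybi(2^(2/3)*z/2), z)


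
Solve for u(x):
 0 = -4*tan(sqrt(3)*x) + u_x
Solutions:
 u(x) = C1 - 4*sqrt(3)*log(cos(sqrt(3)*x))/3


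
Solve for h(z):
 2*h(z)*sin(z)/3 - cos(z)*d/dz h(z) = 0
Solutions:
 h(z) = C1/cos(z)^(2/3)


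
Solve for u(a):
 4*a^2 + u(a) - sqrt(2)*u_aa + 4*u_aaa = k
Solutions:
 u(a) = C1*exp(a*(2^(2/3)/(-sqrt(2) + sqrt(-2 + (108 - sqrt(2))^2) + 108)^(1/3) + 2*sqrt(2) + 2^(1/3)*(-sqrt(2) + sqrt(-2 + (108 - sqrt(2))^2) + 108)^(1/3))/24)*sin(2^(1/3)*sqrt(3)*a*(-(-sqrt(2) + sqrt(-2 + (108 - sqrt(2))^2) + 108)^(1/3) + 2^(1/3)/(-sqrt(2) + sqrt(-2 + (108 - sqrt(2))^2) + 108)^(1/3))/24) + C2*exp(a*(2^(2/3)/(-sqrt(2) + sqrt(-2 + (108 - sqrt(2))^2) + 108)^(1/3) + 2*sqrt(2) + 2^(1/3)*(-sqrt(2) + sqrt(-2 + (108 - sqrt(2))^2) + 108)^(1/3))/24)*cos(2^(1/3)*sqrt(3)*a*(-(-sqrt(2) + sqrt(-2 + (108 - sqrt(2))^2) + 108)^(1/3) + 2^(1/3)/(-sqrt(2) + sqrt(-2 + (108 - sqrt(2))^2) + 108)^(1/3))/24) + C3*exp(a*(-2^(1/3)*(-sqrt(2) + sqrt(-2 + (108 - sqrt(2))^2) + 108)^(1/3) - 2^(2/3)/(-sqrt(2) + sqrt(-2 + (108 - sqrt(2))^2) + 108)^(1/3) + sqrt(2))/12) - 4*a^2 + k - 8*sqrt(2)


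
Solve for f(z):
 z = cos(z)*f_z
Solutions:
 f(z) = C1 + Integral(z/cos(z), z)


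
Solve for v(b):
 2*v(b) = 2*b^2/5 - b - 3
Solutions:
 v(b) = b^2/5 - b/2 - 3/2


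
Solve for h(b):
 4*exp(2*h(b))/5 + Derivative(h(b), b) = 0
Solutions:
 h(b) = log(-sqrt(1/(C1 + 4*b))) - log(2) + log(10)/2
 h(b) = log(1/(C1 + 4*b))/2 - log(2) + log(10)/2


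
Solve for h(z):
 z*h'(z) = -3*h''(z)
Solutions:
 h(z) = C1 + C2*erf(sqrt(6)*z/6)


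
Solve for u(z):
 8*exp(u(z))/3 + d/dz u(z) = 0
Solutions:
 u(z) = log(1/(C1 + 8*z)) + log(3)


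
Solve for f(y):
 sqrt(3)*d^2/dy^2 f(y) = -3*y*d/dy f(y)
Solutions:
 f(y) = C1 + C2*erf(sqrt(2)*3^(1/4)*y/2)


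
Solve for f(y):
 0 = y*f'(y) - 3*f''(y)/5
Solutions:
 f(y) = C1 + C2*erfi(sqrt(30)*y/6)


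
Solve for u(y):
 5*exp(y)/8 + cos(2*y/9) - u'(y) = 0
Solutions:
 u(y) = C1 + 5*exp(y)/8 + 9*sin(2*y/9)/2


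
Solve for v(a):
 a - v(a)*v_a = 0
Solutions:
 v(a) = -sqrt(C1 + a^2)
 v(a) = sqrt(C1 + a^2)


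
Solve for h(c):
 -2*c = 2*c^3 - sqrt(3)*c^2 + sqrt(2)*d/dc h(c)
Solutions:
 h(c) = C1 - sqrt(2)*c^4/4 + sqrt(6)*c^3/6 - sqrt(2)*c^2/2


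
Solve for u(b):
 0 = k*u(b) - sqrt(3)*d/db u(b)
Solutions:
 u(b) = C1*exp(sqrt(3)*b*k/3)


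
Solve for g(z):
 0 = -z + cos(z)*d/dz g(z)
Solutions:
 g(z) = C1 + Integral(z/cos(z), z)


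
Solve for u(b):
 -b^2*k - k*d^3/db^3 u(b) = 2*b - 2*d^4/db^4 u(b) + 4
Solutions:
 u(b) = C1 + C2*b + C3*b^2 + C4*exp(b*k/2) - b^5/60 - b^4/(4*k) + b^3*(-2/3 - 2/k)/k


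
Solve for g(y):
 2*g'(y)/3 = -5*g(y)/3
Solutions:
 g(y) = C1*exp(-5*y/2)


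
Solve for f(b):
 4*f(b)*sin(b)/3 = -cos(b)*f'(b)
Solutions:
 f(b) = C1*cos(b)^(4/3)


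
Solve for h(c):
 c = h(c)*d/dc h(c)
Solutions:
 h(c) = -sqrt(C1 + c^2)
 h(c) = sqrt(C1 + c^2)


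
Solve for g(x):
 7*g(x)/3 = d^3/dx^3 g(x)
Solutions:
 g(x) = C3*exp(3^(2/3)*7^(1/3)*x/3) + (C1*sin(3^(1/6)*7^(1/3)*x/2) + C2*cos(3^(1/6)*7^(1/3)*x/2))*exp(-3^(2/3)*7^(1/3)*x/6)


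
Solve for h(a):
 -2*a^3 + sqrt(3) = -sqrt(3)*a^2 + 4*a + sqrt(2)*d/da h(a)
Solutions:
 h(a) = C1 - sqrt(2)*a^4/4 + sqrt(6)*a^3/6 - sqrt(2)*a^2 + sqrt(6)*a/2


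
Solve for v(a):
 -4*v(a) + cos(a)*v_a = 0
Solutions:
 v(a) = C1*(sin(a)^2 + 2*sin(a) + 1)/(sin(a)^2 - 2*sin(a) + 1)


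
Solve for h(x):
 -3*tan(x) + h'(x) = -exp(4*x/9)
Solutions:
 h(x) = C1 - 9*exp(4*x/9)/4 - 3*log(cos(x))


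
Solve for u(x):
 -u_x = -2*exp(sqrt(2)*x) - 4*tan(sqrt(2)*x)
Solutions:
 u(x) = C1 + sqrt(2)*exp(sqrt(2)*x) - 2*sqrt(2)*log(cos(sqrt(2)*x))


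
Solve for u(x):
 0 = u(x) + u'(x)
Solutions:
 u(x) = C1*exp(-x)


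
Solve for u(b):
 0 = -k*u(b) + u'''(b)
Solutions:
 u(b) = C1*exp(b*k^(1/3)) + C2*exp(b*k^(1/3)*(-1 + sqrt(3)*I)/2) + C3*exp(-b*k^(1/3)*(1 + sqrt(3)*I)/2)


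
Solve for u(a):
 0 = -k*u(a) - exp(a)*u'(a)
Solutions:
 u(a) = C1*exp(k*exp(-a))


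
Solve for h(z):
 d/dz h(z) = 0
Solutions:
 h(z) = C1


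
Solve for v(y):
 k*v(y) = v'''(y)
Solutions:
 v(y) = C1*exp(k^(1/3)*y) + C2*exp(k^(1/3)*y*(-1 + sqrt(3)*I)/2) + C3*exp(-k^(1/3)*y*(1 + sqrt(3)*I)/2)


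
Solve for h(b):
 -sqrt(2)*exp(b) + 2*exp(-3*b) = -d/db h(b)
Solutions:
 h(b) = C1 + sqrt(2)*exp(b) + 2*exp(-3*b)/3


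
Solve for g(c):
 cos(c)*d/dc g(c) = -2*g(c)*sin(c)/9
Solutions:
 g(c) = C1*cos(c)^(2/9)


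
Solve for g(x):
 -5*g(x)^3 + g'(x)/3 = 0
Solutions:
 g(x) = -sqrt(2)*sqrt(-1/(C1 + 15*x))/2
 g(x) = sqrt(2)*sqrt(-1/(C1 + 15*x))/2


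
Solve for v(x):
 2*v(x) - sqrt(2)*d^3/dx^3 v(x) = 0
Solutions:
 v(x) = C3*exp(2^(1/6)*x) + (C1*sin(2^(1/6)*sqrt(3)*x/2) + C2*cos(2^(1/6)*sqrt(3)*x/2))*exp(-2^(1/6)*x/2)


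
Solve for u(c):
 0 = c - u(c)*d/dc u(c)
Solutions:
 u(c) = -sqrt(C1 + c^2)
 u(c) = sqrt(C1 + c^2)


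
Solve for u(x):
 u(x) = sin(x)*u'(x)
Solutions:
 u(x) = C1*sqrt(cos(x) - 1)/sqrt(cos(x) + 1)


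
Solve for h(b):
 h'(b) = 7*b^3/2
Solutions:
 h(b) = C1 + 7*b^4/8


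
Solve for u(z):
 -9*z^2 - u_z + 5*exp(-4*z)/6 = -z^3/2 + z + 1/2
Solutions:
 u(z) = C1 + z^4/8 - 3*z^3 - z^2/2 - z/2 - 5*exp(-4*z)/24


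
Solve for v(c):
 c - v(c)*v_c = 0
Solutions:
 v(c) = -sqrt(C1 + c^2)
 v(c) = sqrt(C1 + c^2)


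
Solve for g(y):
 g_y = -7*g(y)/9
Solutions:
 g(y) = C1*exp(-7*y/9)


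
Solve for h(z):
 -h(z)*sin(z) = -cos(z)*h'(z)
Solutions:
 h(z) = C1/cos(z)


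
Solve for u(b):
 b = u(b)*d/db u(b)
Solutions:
 u(b) = -sqrt(C1 + b^2)
 u(b) = sqrt(C1 + b^2)


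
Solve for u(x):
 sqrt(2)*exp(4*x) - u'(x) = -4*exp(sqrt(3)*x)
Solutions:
 u(x) = C1 + sqrt(2)*exp(4*x)/4 + 4*sqrt(3)*exp(sqrt(3)*x)/3


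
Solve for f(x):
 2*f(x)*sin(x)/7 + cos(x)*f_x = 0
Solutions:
 f(x) = C1*cos(x)^(2/7)


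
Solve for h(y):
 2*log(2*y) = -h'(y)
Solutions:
 h(y) = C1 - 2*y*log(y) - y*log(4) + 2*y


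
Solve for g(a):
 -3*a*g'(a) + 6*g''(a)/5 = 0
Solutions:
 g(a) = C1 + C2*erfi(sqrt(5)*a/2)


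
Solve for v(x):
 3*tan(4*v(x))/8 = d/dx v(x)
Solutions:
 v(x) = -asin(C1*exp(3*x/2))/4 + pi/4
 v(x) = asin(C1*exp(3*x/2))/4


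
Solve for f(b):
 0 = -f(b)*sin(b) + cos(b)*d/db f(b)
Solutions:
 f(b) = C1/cos(b)


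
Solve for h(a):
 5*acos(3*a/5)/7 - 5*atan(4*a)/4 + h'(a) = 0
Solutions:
 h(a) = C1 - 5*a*acos(3*a/5)/7 + 5*a*atan(4*a)/4 + 5*sqrt(25 - 9*a^2)/21 - 5*log(16*a^2 + 1)/32


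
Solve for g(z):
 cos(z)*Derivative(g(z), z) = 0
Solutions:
 g(z) = C1


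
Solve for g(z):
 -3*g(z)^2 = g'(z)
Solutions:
 g(z) = 1/(C1 + 3*z)


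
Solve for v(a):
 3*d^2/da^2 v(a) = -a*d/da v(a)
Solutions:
 v(a) = C1 + C2*erf(sqrt(6)*a/6)


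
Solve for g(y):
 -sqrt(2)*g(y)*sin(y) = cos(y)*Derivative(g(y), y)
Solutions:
 g(y) = C1*cos(y)^(sqrt(2))


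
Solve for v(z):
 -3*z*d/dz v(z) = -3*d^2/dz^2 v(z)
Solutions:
 v(z) = C1 + C2*erfi(sqrt(2)*z/2)


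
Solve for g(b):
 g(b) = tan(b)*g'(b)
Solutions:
 g(b) = C1*sin(b)


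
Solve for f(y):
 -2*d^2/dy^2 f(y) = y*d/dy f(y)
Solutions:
 f(y) = C1 + C2*erf(y/2)


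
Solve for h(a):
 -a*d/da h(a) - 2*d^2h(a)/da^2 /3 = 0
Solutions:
 h(a) = C1 + C2*erf(sqrt(3)*a/2)


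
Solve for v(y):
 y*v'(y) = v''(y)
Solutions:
 v(y) = C1 + C2*erfi(sqrt(2)*y/2)


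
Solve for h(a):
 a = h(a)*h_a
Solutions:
 h(a) = -sqrt(C1 + a^2)
 h(a) = sqrt(C1 + a^2)


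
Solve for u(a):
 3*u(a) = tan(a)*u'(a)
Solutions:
 u(a) = C1*sin(a)^3


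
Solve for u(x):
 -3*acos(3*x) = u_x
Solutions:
 u(x) = C1 - 3*x*acos(3*x) + sqrt(1 - 9*x^2)


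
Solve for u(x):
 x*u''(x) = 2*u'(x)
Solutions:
 u(x) = C1 + C2*x^3


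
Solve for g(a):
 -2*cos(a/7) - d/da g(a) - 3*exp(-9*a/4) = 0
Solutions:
 g(a) = C1 - 14*sin(a/7) + 4*exp(-9*a/4)/3


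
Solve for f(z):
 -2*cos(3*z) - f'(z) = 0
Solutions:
 f(z) = C1 - 2*sin(3*z)/3


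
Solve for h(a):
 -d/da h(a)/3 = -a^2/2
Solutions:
 h(a) = C1 + a^3/2


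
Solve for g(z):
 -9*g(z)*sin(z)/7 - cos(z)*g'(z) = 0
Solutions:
 g(z) = C1*cos(z)^(9/7)


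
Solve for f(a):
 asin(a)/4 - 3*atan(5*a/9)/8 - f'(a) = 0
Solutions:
 f(a) = C1 + a*asin(a)/4 - 3*a*atan(5*a/9)/8 + sqrt(1 - a^2)/4 + 27*log(25*a^2 + 81)/80


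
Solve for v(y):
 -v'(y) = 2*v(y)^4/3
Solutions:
 v(y) = (-1 - sqrt(3)*I)*(1/(C1 + 2*y))^(1/3)/2
 v(y) = (-1 + sqrt(3)*I)*(1/(C1 + 2*y))^(1/3)/2
 v(y) = (1/(C1 + 2*y))^(1/3)


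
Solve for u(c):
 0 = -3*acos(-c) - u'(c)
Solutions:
 u(c) = C1 - 3*c*acos(-c) - 3*sqrt(1 - c^2)


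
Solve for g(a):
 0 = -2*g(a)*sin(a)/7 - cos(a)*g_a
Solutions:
 g(a) = C1*cos(a)^(2/7)


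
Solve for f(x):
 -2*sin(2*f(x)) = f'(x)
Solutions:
 f(x) = pi - acos((-C1 - exp(8*x))/(C1 - exp(8*x)))/2
 f(x) = acos((-C1 - exp(8*x))/(C1 - exp(8*x)))/2


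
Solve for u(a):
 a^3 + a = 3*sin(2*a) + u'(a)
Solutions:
 u(a) = C1 + a^4/4 + a^2/2 + 3*cos(2*a)/2


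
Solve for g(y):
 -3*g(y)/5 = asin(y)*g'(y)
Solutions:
 g(y) = C1*exp(-3*Integral(1/asin(y), y)/5)


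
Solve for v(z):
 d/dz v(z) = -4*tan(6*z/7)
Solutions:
 v(z) = C1 + 14*log(cos(6*z/7))/3


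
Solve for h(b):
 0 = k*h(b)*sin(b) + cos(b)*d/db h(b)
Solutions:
 h(b) = C1*exp(k*log(cos(b)))


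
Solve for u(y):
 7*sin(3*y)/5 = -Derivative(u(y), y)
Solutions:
 u(y) = C1 + 7*cos(3*y)/15


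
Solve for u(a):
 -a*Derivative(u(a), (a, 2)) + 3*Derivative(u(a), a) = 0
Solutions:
 u(a) = C1 + C2*a^4


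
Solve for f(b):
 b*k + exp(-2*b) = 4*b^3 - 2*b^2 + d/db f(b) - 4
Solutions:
 f(b) = C1 - b^4 + 2*b^3/3 + b^2*k/2 + 4*b - exp(-2*b)/2


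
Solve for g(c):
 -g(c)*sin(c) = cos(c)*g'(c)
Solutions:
 g(c) = C1*cos(c)


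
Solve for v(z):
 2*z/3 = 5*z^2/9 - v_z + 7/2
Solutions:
 v(z) = C1 + 5*z^3/27 - z^2/3 + 7*z/2


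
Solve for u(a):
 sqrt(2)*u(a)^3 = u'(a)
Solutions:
 u(a) = -sqrt(2)*sqrt(-1/(C1 + sqrt(2)*a))/2
 u(a) = sqrt(2)*sqrt(-1/(C1 + sqrt(2)*a))/2


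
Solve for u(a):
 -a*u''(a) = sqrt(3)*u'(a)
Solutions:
 u(a) = C1 + C2*a^(1 - sqrt(3))


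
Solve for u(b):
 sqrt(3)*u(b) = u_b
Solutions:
 u(b) = C1*exp(sqrt(3)*b)


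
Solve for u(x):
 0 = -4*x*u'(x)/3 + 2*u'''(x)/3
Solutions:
 u(x) = C1 + Integral(C2*airyai(2^(1/3)*x) + C3*airybi(2^(1/3)*x), x)


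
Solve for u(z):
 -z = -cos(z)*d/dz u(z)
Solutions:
 u(z) = C1 + Integral(z/cos(z), z)


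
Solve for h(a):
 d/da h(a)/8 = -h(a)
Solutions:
 h(a) = C1*exp(-8*a)


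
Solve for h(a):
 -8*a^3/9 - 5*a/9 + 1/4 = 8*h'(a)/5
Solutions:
 h(a) = C1 - 5*a^4/36 - 25*a^2/144 + 5*a/32


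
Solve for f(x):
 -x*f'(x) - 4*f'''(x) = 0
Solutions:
 f(x) = C1 + Integral(C2*airyai(-2^(1/3)*x/2) + C3*airybi(-2^(1/3)*x/2), x)


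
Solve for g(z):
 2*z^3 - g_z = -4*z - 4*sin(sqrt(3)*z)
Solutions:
 g(z) = C1 + z^4/2 + 2*z^2 - 4*sqrt(3)*cos(sqrt(3)*z)/3


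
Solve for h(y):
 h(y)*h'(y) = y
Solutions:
 h(y) = -sqrt(C1 + y^2)
 h(y) = sqrt(C1 + y^2)


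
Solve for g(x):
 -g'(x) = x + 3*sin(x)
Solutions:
 g(x) = C1 - x^2/2 + 3*cos(x)


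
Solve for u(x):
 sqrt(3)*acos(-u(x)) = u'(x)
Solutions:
 Integral(1/acos(-_y), (_y, u(x))) = C1 + sqrt(3)*x


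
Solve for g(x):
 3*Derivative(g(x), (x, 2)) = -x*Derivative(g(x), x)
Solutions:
 g(x) = C1 + C2*erf(sqrt(6)*x/6)


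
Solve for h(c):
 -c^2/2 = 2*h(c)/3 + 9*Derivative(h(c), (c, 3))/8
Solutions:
 h(c) = C3*exp(-2*2^(1/3)*c/3) - 3*c^2/4 + (C1*sin(2^(1/3)*sqrt(3)*c/3) + C2*cos(2^(1/3)*sqrt(3)*c/3))*exp(2^(1/3)*c/3)


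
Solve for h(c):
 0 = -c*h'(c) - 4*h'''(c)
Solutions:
 h(c) = C1 + Integral(C2*airyai(-2^(1/3)*c/2) + C3*airybi(-2^(1/3)*c/2), c)


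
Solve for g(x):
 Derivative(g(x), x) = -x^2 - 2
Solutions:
 g(x) = C1 - x^3/3 - 2*x


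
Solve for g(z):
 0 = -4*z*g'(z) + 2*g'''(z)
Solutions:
 g(z) = C1 + Integral(C2*airyai(2^(1/3)*z) + C3*airybi(2^(1/3)*z), z)


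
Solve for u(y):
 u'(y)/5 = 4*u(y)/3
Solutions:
 u(y) = C1*exp(20*y/3)


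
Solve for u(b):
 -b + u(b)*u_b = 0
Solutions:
 u(b) = -sqrt(C1 + b^2)
 u(b) = sqrt(C1 + b^2)


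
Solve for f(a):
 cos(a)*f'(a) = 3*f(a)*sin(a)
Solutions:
 f(a) = C1/cos(a)^3


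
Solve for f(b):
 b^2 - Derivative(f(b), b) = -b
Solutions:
 f(b) = C1 + b^3/3 + b^2/2


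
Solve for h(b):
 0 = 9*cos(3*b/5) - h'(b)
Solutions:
 h(b) = C1 + 15*sin(3*b/5)


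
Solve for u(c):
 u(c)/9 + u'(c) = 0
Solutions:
 u(c) = C1*exp(-c/9)


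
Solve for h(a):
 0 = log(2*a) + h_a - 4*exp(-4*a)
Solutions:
 h(a) = C1 - a*log(a) + a*(1 - log(2)) - exp(-4*a)


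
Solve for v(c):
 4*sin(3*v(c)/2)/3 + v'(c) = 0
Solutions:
 v(c) = -2*acos((-C1 - exp(4*c))/(C1 - exp(4*c)))/3 + 4*pi/3
 v(c) = 2*acos((-C1 - exp(4*c))/(C1 - exp(4*c)))/3


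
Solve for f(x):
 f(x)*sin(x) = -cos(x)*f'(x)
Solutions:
 f(x) = C1*cos(x)


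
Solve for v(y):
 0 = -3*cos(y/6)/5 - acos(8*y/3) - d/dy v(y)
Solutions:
 v(y) = C1 - y*acos(8*y/3) + sqrt(9 - 64*y^2)/8 - 18*sin(y/6)/5


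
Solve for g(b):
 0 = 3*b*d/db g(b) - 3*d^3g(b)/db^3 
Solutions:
 g(b) = C1 + Integral(C2*airyai(b) + C3*airybi(b), b)


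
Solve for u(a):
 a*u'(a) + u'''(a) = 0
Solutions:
 u(a) = C1 + Integral(C2*airyai(-a) + C3*airybi(-a), a)


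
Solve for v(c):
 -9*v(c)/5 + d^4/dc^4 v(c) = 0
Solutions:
 v(c) = C1*exp(-sqrt(3)*5^(3/4)*c/5) + C2*exp(sqrt(3)*5^(3/4)*c/5) + C3*sin(sqrt(3)*5^(3/4)*c/5) + C4*cos(sqrt(3)*5^(3/4)*c/5)


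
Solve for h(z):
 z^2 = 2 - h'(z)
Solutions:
 h(z) = C1 - z^3/3 + 2*z


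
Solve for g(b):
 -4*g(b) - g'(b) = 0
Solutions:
 g(b) = C1*exp(-4*b)


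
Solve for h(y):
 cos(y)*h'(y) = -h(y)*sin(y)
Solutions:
 h(y) = C1*cos(y)


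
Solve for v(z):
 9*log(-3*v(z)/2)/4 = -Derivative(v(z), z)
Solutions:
 4*Integral(1/(log(-_y) - log(2) + log(3)), (_y, v(z)))/9 = C1 - z


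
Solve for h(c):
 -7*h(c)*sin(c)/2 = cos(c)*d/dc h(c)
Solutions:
 h(c) = C1*cos(c)^(7/2)


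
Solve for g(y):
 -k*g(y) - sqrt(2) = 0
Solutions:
 g(y) = -sqrt(2)/k


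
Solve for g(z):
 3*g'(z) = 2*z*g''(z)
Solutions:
 g(z) = C1 + C2*z^(5/2)


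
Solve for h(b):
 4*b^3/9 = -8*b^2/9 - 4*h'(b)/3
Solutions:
 h(b) = C1 - b^4/12 - 2*b^3/9


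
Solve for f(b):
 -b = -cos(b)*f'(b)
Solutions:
 f(b) = C1 + Integral(b/cos(b), b)


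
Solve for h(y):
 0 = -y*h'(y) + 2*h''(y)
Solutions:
 h(y) = C1 + C2*erfi(y/2)


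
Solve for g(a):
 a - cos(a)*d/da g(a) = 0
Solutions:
 g(a) = C1 + Integral(a/cos(a), a)


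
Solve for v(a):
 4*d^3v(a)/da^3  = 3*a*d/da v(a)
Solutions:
 v(a) = C1 + Integral(C2*airyai(6^(1/3)*a/2) + C3*airybi(6^(1/3)*a/2), a)


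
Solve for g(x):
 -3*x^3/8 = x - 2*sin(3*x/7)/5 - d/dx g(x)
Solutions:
 g(x) = C1 + 3*x^4/32 + x^2/2 + 14*cos(3*x/7)/15


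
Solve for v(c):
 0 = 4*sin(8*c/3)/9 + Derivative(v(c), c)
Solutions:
 v(c) = C1 + cos(8*c/3)/6


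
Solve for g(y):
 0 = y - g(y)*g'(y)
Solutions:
 g(y) = -sqrt(C1 + y^2)
 g(y) = sqrt(C1 + y^2)


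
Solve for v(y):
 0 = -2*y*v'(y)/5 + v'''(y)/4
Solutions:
 v(y) = C1 + Integral(C2*airyai(2*5^(2/3)*y/5) + C3*airybi(2*5^(2/3)*y/5), y)


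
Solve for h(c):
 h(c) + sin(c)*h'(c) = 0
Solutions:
 h(c) = C1*sqrt(cos(c) + 1)/sqrt(cos(c) - 1)


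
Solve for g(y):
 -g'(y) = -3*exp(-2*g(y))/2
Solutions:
 g(y) = log(-sqrt(C1 + 3*y))
 g(y) = log(C1 + 3*y)/2


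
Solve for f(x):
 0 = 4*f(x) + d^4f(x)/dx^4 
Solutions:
 f(x) = (C1*sin(x) + C2*cos(x))*exp(-x) + (C3*sin(x) + C4*cos(x))*exp(x)


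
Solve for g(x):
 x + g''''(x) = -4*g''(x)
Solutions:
 g(x) = C1 + C2*x + C3*sin(2*x) + C4*cos(2*x) - x^3/24


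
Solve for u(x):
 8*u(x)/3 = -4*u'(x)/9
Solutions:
 u(x) = C1*exp(-6*x)


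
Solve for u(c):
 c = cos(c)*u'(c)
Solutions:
 u(c) = C1 + Integral(c/cos(c), c)


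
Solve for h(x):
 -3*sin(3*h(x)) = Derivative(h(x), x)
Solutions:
 h(x) = -acos((-C1 - exp(18*x))/(C1 - exp(18*x)))/3 + 2*pi/3
 h(x) = acos((-C1 - exp(18*x))/(C1 - exp(18*x)))/3


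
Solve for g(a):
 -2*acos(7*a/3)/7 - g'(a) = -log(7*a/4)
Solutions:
 g(a) = C1 + a*log(a) - 2*a*acos(7*a/3)/7 - 2*a*log(2) - a + a*log(7) + 2*sqrt(9 - 49*a^2)/49


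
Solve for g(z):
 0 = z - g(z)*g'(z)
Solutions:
 g(z) = -sqrt(C1 + z^2)
 g(z) = sqrt(C1 + z^2)


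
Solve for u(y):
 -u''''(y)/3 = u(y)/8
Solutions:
 u(y) = (C1*sin(2^(3/4)*3^(1/4)*y/4) + C2*cos(2^(3/4)*3^(1/4)*y/4))*exp(-2^(3/4)*3^(1/4)*y/4) + (C3*sin(2^(3/4)*3^(1/4)*y/4) + C4*cos(2^(3/4)*3^(1/4)*y/4))*exp(2^(3/4)*3^(1/4)*y/4)


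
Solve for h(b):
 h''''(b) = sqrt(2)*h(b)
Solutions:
 h(b) = C1*exp(-2^(1/8)*b) + C2*exp(2^(1/8)*b) + C3*sin(2^(1/8)*b) + C4*cos(2^(1/8)*b)


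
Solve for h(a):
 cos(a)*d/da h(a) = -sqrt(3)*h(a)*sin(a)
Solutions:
 h(a) = C1*cos(a)^(sqrt(3))


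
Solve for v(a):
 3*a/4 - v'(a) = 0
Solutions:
 v(a) = C1 + 3*a^2/8


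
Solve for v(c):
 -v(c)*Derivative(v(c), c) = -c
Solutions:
 v(c) = -sqrt(C1 + c^2)
 v(c) = sqrt(C1 + c^2)


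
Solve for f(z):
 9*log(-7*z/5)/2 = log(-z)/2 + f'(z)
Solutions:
 f(z) = C1 + 4*z*log(-z) + z*(-5*log(5) - 4 + log(35)/2 + 4*log(7))


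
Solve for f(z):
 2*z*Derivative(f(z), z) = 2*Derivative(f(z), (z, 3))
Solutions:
 f(z) = C1 + Integral(C2*airyai(z) + C3*airybi(z), z)


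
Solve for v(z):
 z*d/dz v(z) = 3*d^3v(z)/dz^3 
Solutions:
 v(z) = C1 + Integral(C2*airyai(3^(2/3)*z/3) + C3*airybi(3^(2/3)*z/3), z)


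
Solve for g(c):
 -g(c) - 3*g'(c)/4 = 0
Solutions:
 g(c) = C1*exp(-4*c/3)


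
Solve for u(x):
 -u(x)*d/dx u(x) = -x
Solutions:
 u(x) = -sqrt(C1 + x^2)
 u(x) = sqrt(C1 + x^2)


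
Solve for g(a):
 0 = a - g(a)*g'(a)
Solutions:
 g(a) = -sqrt(C1 + a^2)
 g(a) = sqrt(C1 + a^2)


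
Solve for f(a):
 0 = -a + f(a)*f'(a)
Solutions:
 f(a) = -sqrt(C1 + a^2)
 f(a) = sqrt(C1 + a^2)


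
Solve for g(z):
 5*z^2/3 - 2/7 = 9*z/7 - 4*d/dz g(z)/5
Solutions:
 g(z) = C1 - 25*z^3/36 + 45*z^2/56 + 5*z/14


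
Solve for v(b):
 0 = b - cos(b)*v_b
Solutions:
 v(b) = C1 + Integral(b/cos(b), b)


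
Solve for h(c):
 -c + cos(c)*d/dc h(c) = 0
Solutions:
 h(c) = C1 + Integral(c/cos(c), c)


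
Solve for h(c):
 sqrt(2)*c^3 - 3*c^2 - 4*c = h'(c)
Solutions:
 h(c) = C1 + sqrt(2)*c^4/4 - c^3 - 2*c^2


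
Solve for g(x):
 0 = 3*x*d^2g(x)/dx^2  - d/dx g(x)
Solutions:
 g(x) = C1 + C2*x^(4/3)


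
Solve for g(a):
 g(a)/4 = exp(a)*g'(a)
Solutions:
 g(a) = C1*exp(-exp(-a)/4)


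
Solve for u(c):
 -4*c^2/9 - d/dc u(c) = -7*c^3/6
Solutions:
 u(c) = C1 + 7*c^4/24 - 4*c^3/27


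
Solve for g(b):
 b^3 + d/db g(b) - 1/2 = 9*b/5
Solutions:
 g(b) = C1 - b^4/4 + 9*b^2/10 + b/2


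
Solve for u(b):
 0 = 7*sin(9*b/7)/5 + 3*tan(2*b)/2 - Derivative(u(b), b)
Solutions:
 u(b) = C1 - 3*log(cos(2*b))/4 - 49*cos(9*b/7)/45


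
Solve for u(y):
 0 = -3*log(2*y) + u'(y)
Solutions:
 u(y) = C1 + 3*y*log(y) - 3*y + y*log(8)


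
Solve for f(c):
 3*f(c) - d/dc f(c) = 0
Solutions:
 f(c) = C1*exp(3*c)


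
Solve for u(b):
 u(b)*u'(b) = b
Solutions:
 u(b) = -sqrt(C1 + b^2)
 u(b) = sqrt(C1 + b^2)


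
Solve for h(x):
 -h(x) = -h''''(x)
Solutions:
 h(x) = C1*exp(-x) + C2*exp(x) + C3*sin(x) + C4*cos(x)


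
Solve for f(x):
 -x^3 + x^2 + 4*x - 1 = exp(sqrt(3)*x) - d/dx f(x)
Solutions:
 f(x) = C1 + x^4/4 - x^3/3 - 2*x^2 + x + sqrt(3)*exp(sqrt(3)*x)/3


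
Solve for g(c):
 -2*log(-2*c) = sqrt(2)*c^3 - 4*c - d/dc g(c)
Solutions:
 g(c) = C1 + sqrt(2)*c^4/4 - 2*c^2 + 2*c*log(-c) + 2*c*(-1 + log(2))


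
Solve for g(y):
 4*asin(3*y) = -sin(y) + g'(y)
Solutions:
 g(y) = C1 + 4*y*asin(3*y) + 4*sqrt(1 - 9*y^2)/3 - cos(y)


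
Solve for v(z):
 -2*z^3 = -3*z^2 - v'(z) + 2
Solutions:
 v(z) = C1 + z^4/2 - z^3 + 2*z


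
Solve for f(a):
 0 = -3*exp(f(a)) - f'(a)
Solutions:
 f(a) = log(1/(C1 + 3*a))


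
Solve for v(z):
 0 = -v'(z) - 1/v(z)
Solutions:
 v(z) = -sqrt(C1 - 2*z)
 v(z) = sqrt(C1 - 2*z)


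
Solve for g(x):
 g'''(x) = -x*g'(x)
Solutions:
 g(x) = C1 + Integral(C2*airyai(-x) + C3*airybi(-x), x)


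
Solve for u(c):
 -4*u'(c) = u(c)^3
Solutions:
 u(c) = -sqrt(2)*sqrt(-1/(C1 - c))
 u(c) = sqrt(2)*sqrt(-1/(C1 - c))


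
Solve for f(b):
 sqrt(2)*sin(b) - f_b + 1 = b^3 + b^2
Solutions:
 f(b) = C1 - b^4/4 - b^3/3 + b - sqrt(2)*cos(b)


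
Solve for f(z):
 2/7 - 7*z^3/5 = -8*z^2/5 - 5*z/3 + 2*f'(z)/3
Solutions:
 f(z) = C1 - 21*z^4/40 + 4*z^3/5 + 5*z^2/4 + 3*z/7


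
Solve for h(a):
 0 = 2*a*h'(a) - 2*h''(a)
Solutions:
 h(a) = C1 + C2*erfi(sqrt(2)*a/2)


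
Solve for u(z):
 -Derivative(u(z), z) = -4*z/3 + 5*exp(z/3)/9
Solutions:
 u(z) = C1 + 2*z^2/3 - 5*exp(z/3)/3


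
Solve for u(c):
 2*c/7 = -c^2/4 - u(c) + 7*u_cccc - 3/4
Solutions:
 u(c) = C1*exp(-7^(3/4)*c/7) + C2*exp(7^(3/4)*c/7) + C3*sin(7^(3/4)*c/7) + C4*cos(7^(3/4)*c/7) - c^2/4 - 2*c/7 - 3/4


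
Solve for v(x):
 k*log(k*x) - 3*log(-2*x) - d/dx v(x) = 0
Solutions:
 v(x) = C1 + x*(k - 3)*log(-x) + x*(k*log(-k) - k - 3*log(2) + 3)


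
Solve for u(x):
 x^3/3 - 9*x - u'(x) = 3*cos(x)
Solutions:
 u(x) = C1 + x^4/12 - 9*x^2/2 - 3*sin(x)


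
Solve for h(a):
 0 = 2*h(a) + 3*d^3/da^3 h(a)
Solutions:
 h(a) = C3*exp(-2^(1/3)*3^(2/3)*a/3) + (C1*sin(2^(1/3)*3^(1/6)*a/2) + C2*cos(2^(1/3)*3^(1/6)*a/2))*exp(2^(1/3)*3^(2/3)*a/6)


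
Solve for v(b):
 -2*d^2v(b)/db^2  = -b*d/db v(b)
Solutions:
 v(b) = C1 + C2*erfi(b/2)


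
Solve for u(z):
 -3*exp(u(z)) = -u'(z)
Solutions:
 u(z) = log(-1/(C1 + 3*z))


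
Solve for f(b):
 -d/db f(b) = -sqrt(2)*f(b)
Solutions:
 f(b) = C1*exp(sqrt(2)*b)


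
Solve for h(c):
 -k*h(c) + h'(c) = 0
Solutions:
 h(c) = C1*exp(c*k)


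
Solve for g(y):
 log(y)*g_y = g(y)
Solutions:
 g(y) = C1*exp(li(y))


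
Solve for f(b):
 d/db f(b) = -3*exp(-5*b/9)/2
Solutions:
 f(b) = C1 + 27*exp(-5*b/9)/10
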